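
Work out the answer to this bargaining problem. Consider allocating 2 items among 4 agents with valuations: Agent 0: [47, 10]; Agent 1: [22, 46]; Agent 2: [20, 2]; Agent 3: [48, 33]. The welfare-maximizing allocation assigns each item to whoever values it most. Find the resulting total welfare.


Step 1: For each item, find the maximum value among all agents.
Step 2: Item 0 -> Agent 3 (value 48)
Step 3: Item 1 -> Agent 1 (value 46)
Step 4: Total welfare = 48 + 46 = 94

94


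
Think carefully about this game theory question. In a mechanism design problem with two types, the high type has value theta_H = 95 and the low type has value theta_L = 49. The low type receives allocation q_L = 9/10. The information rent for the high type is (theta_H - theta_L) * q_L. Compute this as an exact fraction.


Step 1: theta_H - theta_L = 95 - 49 = 46
Step 2: Information rent = (theta_H - theta_L) * q_L
Step 3: = 46 * 9/10
Step 4: = 207/5

207/5


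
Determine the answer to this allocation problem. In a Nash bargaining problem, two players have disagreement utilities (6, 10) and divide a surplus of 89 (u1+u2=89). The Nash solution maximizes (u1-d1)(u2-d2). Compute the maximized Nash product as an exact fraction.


Step 1: The Nash solution splits surplus symmetrically above the disagreement point
Step 2: u1 = (total + d1 - d2)/2 = (89 + 6 - 10)/2 = 85/2
Step 3: u2 = (total - d1 + d2)/2 = (89 - 6 + 10)/2 = 93/2
Step 4: Nash product = (85/2 - 6) * (93/2 - 10)
Step 5: = 73/2 * 73/2 = 5329/4

5329/4


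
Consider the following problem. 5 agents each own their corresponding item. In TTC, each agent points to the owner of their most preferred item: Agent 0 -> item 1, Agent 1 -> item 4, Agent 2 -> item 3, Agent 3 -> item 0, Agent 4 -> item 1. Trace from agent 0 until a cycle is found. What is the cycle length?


Step 1: Trace the pointer graph from agent 0: 0 -> 1 -> 4 -> 1
Step 2: A cycle is detected when we revisit agent 1
Step 3: The cycle is: 1 -> 4 -> 1
Step 4: Cycle length = 2

2


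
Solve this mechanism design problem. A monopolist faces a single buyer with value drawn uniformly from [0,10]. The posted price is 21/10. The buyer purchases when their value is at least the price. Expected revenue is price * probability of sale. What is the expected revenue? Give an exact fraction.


Step 1: Posted price r = 21/10, value support [0,10]
Step 2: P(v >= r) = (10 - 21/10)/10 = 79/100
Step 3: Expected revenue = r * P(v >= r) = 21/10 * 79/100
Step 4: Revenue = 1659/1000

1659/1000


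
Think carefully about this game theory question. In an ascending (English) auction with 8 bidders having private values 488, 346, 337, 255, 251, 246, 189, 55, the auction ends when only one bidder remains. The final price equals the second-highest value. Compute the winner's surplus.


Step 1: Identify the highest value: 488
Step 2: Identify the second-highest value: 346
Step 3: The final price = second-highest value = 346
Step 4: Surplus = 488 - 346 = 142

142


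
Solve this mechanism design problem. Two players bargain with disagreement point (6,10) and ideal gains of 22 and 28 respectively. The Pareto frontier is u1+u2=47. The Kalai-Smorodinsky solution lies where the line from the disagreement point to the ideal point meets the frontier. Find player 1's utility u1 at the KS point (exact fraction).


Step 1: At the KS point, (u1-d1)/r1 = (u2-d2)/r2 = t and u1+u2 = 47
Step 2: u1 = d1 + r1*t and u2 = d2 + r2*t, so (d1 + r1*t) + (d2 + r2*t) = 47
Step 3: t = (47 - 6 - 10)/(22 + 28) = 31/50
Step 4: u1 = d1 + r1*t = 6 + 22 * 31/50 = 491/25
Step 5: (Check: u2 = d2 + r2*t = 684/25; u1+u2 = 491/25 + 684/25 = 47, on the frontier.)

491/25


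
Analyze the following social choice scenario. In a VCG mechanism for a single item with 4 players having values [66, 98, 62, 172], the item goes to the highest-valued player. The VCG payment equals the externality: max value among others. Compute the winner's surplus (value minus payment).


Step 1: The winner is the agent with the highest value: agent 3 with value 172
Step 2: Values of other agents: [66, 98, 62]
Step 3: VCG payment = max of others' values = 98
Step 4: Surplus = 172 - 98 = 74

74


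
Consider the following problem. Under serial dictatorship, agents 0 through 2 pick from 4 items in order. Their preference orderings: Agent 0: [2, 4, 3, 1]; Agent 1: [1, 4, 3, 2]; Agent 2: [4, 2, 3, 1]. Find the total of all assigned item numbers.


Step 1: Agent 0 picks item 2
Step 2: Agent 1 picks item 1
Step 3: Agent 2 picks item 4
Step 4: Sum = 2 + 1 + 4 = 7

7


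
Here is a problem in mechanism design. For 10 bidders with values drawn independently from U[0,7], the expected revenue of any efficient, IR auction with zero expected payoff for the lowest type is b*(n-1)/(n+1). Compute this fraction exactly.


Step 1: By Revenue Equivalence, expected revenue = b*(n-1)/(n+1)
Step 2: Substituting n = 10, b = 7
Step 3: Revenue = 7*(10-1)/(10+1) = 7*9/11
Step 4: Revenue = 63/11

63/11


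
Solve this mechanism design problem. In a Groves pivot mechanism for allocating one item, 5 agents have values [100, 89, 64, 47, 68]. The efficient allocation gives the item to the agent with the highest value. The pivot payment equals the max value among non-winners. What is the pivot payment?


Step 1: The efficient winner is agent 0 with value 100
Step 2: Other agents' values: [89, 64, 47, 68]
Step 3: Pivot payment = max(others) = 89
Step 4: The winner pays 89

89


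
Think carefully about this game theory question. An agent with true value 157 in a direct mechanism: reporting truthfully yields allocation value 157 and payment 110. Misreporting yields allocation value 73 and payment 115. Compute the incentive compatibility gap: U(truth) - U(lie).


Step 1: U(truth) = value - payment = 157 - 110 = 47
Step 2: U(lie) = allocation - payment = 73 - 115 = -42
Step 3: IC gap = 47 - (-42) = 89

89


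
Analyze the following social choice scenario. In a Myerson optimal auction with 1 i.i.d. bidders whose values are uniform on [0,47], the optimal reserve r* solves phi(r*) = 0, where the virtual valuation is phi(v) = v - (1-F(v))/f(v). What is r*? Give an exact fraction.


Step 1: For U[0,47], F(v) = v/47 and f(v) = 1/47
Step 2: phi(v) = v - (1 - v/47)/(1/47) = v - (47 - v) = 2v - 47
Step 3: Set phi(r*) = 0: 2r* - 47 = 0
Step 4: r* = 47/2 (the number of bidders n = 1 does not enter)

47/2


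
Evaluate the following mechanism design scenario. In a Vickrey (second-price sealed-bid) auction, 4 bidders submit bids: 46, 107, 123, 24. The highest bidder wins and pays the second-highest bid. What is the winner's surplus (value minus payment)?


Step 1: Sort bids in descending order: 123, 107, 46, 24
Step 2: The winning bid is the highest: 123
Step 3: The payment equals the second-highest bid: 107
Step 4: Surplus = winner's bid - payment = 123 - 107 = 16

16


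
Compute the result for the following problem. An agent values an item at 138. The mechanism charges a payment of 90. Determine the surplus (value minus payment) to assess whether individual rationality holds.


Step 1: Surplus = value - payment = 138 - 90 = 48
Step 2: IR is satisfied (surplus >= 0)

48


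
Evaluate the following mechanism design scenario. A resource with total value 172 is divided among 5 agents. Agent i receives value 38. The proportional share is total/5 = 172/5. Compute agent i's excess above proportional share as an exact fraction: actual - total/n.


Step 1: Proportional share = 172/5
Step 2: Agent's actual allocation = 38
Step 3: Excess = 38 - 172/5 = 18/5

18/5


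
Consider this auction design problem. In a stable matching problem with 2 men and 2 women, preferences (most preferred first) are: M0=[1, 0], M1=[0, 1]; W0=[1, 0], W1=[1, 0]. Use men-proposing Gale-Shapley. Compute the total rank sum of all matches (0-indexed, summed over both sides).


Step 1: Run Gale-Shapley (men propose, women hold best offer):
  M0 proposes to W1; she accepts
  M1 proposes to W0; she accepts
Step 2: Final matching: W0-M1, W1-M0
Step 3: 0-indexed ranks (man's rank of his match, then woman's): 0 + 0 + 0 + 1
Step 4: Total rank sum = 1

1


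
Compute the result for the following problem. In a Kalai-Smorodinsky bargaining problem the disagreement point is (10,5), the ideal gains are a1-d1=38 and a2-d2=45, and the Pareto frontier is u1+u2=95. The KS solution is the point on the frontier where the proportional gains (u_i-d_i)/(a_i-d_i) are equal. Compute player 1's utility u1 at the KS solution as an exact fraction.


Step 1: At the KS point, (u1-d1)/r1 = (u2-d2)/r2 = t and u1+u2 = 95
Step 2: u1 = d1 + r1*t and u2 = d2 + r2*t, so (d1 + r1*t) + (d2 + r2*t) = 95
Step 3: t = (95 - 10 - 5)/(38 + 45) = 80/83
Step 4: u1 = d1 + r1*t = 10 + 38 * 80/83 = 3870/83
Step 5: (Check: u2 = d2 + r2*t = 4015/83; u1+u2 = 3870/83 + 4015/83 = 95, on the frontier.)

3870/83


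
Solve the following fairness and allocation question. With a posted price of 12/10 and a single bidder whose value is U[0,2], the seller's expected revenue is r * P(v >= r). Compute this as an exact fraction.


Step 1: Posted price r = 6/5, value support [0,2]
Step 2: P(v >= r) = (2 - 6/5)/2 = 2/5
Step 3: Expected revenue = r * P(v >= r) = 6/5 * 2/5
Step 4: Revenue = 12/25

12/25


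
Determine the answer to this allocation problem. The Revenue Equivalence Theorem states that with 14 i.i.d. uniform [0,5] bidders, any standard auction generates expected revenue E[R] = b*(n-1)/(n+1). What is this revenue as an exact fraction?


Step 1: By Revenue Equivalence, expected revenue = b*(n-1)/(n+1)
Step 2: Substituting n = 14, b = 5
Step 3: Revenue = 5*(14-1)/(14+1) = 5*13/15
Step 4: Revenue = 65/15 = 13/3

13/3


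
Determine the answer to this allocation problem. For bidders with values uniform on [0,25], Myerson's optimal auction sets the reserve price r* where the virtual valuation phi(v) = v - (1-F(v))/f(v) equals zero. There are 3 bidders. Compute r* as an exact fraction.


Step 1: For U[0,25], F(v) = v/25 and f(v) = 1/25
Step 2: phi(v) = v - (1 - v/25)/(1/25) = v - (25 - v) = 2v - 25
Step 3: Set phi(r*) = 0: 2r* - 25 = 0
Step 4: r* = 25/2 (the number of bidders n = 3 does not enter)

25/2


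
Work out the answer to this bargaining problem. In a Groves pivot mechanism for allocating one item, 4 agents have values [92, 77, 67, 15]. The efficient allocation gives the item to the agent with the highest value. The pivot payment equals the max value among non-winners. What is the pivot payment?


Step 1: The efficient winner is agent 0 with value 92
Step 2: Other agents' values: [77, 67, 15]
Step 3: Pivot payment = max(others) = 77
Step 4: The winner pays 77

77


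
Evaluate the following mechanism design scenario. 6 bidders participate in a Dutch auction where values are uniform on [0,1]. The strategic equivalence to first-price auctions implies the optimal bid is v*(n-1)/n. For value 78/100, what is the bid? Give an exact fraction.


Step 1: Dutch auctions are strategically equivalent to first-price auctions
Step 2: The equilibrium bid is b(v) = v*(n-1)/n
Step 3: b = 39/50 * 5/6
Step 4: b = 13/20

13/20


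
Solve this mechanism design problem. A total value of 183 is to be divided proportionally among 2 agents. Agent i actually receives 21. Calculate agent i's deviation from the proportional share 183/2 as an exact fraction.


Step 1: Proportional share = 183/2
Step 2: Agent's actual allocation = 21
Step 3: Excess = 21 - 183/2 = -141/2

-141/2


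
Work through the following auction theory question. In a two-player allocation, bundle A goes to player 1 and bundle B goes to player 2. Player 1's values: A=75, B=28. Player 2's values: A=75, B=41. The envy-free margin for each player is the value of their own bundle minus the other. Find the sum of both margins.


Step 1: Player 1's margin = v1(A) - v1(B) = 75 - 28 = 47
Step 2: Player 2's margin = v2(B) - v2(A) = 41 - 75 = -34
Step 3: Total margin = 47 + -34 = 13

13


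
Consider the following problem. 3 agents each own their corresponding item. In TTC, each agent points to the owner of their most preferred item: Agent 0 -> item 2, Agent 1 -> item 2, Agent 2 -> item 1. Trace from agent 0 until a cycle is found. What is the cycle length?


Step 1: Trace the pointer graph from agent 0: 0 -> 2 -> 1 -> 2
Step 2: A cycle is detected when we revisit agent 2
Step 3: The cycle is: 2 -> 1 -> 2
Step 4: Cycle length = 2

2


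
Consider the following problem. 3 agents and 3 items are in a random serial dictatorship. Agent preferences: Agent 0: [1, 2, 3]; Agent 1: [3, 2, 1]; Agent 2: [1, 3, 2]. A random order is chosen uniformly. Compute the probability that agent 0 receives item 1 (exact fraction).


Step 1: Agent 0 wants item 1
Step 2: There are 6 possible orderings of agents
Step 3: In 3 orderings, agent 0 gets item 1
Step 4: Probability = 3/6 = 1/2

1/2


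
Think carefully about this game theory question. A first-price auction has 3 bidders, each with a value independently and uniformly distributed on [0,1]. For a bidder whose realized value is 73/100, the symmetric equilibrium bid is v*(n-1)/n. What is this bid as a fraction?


Step 1: The symmetric BNE bidding function is b(v) = v * (n-1) / n
Step 2: Substitute v = 73/100 and n = 3
Step 3: b = 73/100 * 2/3
Step 4: b = 73/150

73/150


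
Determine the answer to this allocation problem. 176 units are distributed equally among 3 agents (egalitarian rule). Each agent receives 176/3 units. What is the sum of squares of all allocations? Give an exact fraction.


Step 1: Each agent's share = 176/3
Step 2: Square of each share = (176/3)^2 = 30976/9
Step 3: Sum of squares = 3 * 30976/9 = 30976/3

30976/3


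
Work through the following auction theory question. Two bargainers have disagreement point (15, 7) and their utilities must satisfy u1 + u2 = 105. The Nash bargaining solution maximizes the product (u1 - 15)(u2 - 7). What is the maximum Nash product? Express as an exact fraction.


Step 1: The Nash solution splits surplus symmetrically above the disagreement point
Step 2: u1 = (total + d1 - d2)/2 = (105 + 15 - 7)/2 = 113/2
Step 3: u2 = (total - d1 + d2)/2 = (105 - 15 + 7)/2 = 97/2
Step 4: Nash product = (113/2 - 15) * (97/2 - 7)
Step 5: = 83/2 * 83/2 = 6889/4

6889/4


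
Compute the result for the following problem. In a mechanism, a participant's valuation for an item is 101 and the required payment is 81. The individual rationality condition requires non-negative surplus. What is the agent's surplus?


Step 1: Surplus = value - payment = 101 - 81 = 20
Step 2: IR is satisfied (surplus >= 0)

20


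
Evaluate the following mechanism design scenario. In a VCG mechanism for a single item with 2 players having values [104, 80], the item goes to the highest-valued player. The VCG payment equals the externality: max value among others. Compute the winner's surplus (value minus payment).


Step 1: The winner is the agent with the highest value: agent 0 with value 104
Step 2: Values of other agents: [80]
Step 3: VCG payment = max of others' values = 80
Step 4: Surplus = 104 - 80 = 24

24


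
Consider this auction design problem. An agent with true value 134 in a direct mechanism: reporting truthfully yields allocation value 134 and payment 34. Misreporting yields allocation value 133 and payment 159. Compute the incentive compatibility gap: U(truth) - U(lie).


Step 1: U(truth) = value - payment = 134 - 34 = 100
Step 2: U(lie) = allocation - payment = 133 - 159 = -26
Step 3: IC gap = 100 - (-26) = 126

126


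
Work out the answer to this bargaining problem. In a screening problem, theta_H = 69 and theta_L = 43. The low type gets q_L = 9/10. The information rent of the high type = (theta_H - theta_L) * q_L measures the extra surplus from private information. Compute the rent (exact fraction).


Step 1: theta_H - theta_L = 69 - 43 = 26
Step 2: Information rent = (theta_H - theta_L) * q_L
Step 3: = 26 * 9/10
Step 4: = 117/5

117/5


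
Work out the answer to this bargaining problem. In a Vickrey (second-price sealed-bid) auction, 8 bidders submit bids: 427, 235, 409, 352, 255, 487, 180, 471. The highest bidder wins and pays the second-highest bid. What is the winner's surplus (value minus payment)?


Step 1: Sort bids in descending order: 487, 471, 427, 409, 352, 255, 235, 180
Step 2: The winning bid is the highest: 487
Step 3: The payment equals the second-highest bid: 471
Step 4: Surplus = winner's bid - payment = 487 - 471 = 16

16


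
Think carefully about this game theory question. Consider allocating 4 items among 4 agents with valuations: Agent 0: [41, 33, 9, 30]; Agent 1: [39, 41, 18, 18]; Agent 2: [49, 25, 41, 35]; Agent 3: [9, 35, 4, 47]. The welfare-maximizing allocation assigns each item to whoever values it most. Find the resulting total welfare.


Step 1: For each item, find the maximum value among all agents.
Step 2: Item 0 -> Agent 2 (value 49)
Step 3: Item 1 -> Agent 1 (value 41)
Step 4: Item 2 -> Agent 2 (value 41)
Step 5: Item 3 -> Agent 3 (value 47)
Step 6: Total welfare = 49 + 41 + 41 + 47 = 178

178


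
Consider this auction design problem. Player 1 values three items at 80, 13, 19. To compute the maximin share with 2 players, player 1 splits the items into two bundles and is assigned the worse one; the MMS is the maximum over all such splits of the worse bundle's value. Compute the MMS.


Step 1: Item values = 80, 13, 19
Step 2: Enumerate all 2-bundle partitions and take the smaller bundle:
  Partition 1: {80} vs {13,19} -> bundles 80, 32; min = 32
  Partition 2: {13} vs {80,19} -> bundles 13, 99; min = 13
  Partition 3: {19} vs {80,13} -> bundles 19, 93; min = 19
Step 3: MMS = max(32, 13, 19) = 32

32


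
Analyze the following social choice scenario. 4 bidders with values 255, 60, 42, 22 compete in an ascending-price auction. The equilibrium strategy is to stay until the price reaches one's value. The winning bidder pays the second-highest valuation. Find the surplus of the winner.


Step 1: Identify the highest value: 255
Step 2: Identify the second-highest value: 60
Step 3: The final price = second-highest value = 60
Step 4: Surplus = 255 - 60 = 195

195


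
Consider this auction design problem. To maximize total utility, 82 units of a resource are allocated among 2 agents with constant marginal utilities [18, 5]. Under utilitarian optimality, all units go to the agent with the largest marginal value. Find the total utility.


Step 1: The marginal utilities are [18, 5]
Step 2: The highest marginal utility is 18
Step 3: All 82 units go to that agent
Step 4: Total utility = 18 * 82 = 1476

1476


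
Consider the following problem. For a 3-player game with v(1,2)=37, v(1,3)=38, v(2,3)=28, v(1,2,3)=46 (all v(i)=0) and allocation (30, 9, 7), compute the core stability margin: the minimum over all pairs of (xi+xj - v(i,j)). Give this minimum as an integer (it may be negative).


Step 1: Slack for coalition (1,2): x1+x2 - v12 = 39 - 37 = 2
Step 2: Slack for coalition (1,3): x1+x3 - v13 = 37 - 38 = -1
Step 3: Slack for coalition (2,3): x2+x3 - v23 = 16 - 28 = -12
Step 4: Minimum slack = min(2, -1, -12) = -12, attained by (2,3); coalition (2,3) can block (slack < 0), so the allocation is not in the core

-12


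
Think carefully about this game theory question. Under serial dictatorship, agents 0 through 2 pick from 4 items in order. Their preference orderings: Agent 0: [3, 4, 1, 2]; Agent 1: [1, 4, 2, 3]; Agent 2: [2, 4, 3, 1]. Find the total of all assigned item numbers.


Step 1: Agent 0 picks item 3
Step 2: Agent 1 picks item 1
Step 3: Agent 2 picks item 2
Step 4: Sum = 3 + 1 + 2 = 6

6


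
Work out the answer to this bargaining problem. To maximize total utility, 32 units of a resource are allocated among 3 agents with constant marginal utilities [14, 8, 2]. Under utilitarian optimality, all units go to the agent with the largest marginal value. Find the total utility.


Step 1: The marginal utilities are [14, 8, 2]
Step 2: The highest marginal utility is 14
Step 3: All 32 units go to that agent
Step 4: Total utility = 14 * 32 = 448

448


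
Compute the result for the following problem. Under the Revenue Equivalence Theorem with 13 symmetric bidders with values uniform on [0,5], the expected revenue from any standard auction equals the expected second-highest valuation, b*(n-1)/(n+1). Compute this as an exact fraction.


Step 1: By Revenue Equivalence, expected revenue = b*(n-1)/(n+1)
Step 2: Substituting n = 13, b = 5
Step 3: Revenue = 5*(13-1)/(13+1) = 5*12/14
Step 4: Revenue = 60/14 = 30/7

30/7


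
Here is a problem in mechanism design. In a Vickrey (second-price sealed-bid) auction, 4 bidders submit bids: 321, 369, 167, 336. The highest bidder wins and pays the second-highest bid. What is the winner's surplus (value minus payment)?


Step 1: Sort bids in descending order: 369, 336, 321, 167
Step 2: The winning bid is the highest: 369
Step 3: The payment equals the second-highest bid: 336
Step 4: Surplus = winner's bid - payment = 369 - 336 = 33

33


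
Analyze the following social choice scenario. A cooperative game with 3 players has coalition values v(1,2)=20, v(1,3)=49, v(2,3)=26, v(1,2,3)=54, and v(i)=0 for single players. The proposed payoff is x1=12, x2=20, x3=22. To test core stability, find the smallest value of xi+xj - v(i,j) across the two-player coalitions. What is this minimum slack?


Step 1: Slack for coalition (1,2): x1+x2 - v12 = 32 - 20 = 12
Step 2: Slack for coalition (1,3): x1+x3 - v13 = 34 - 49 = -15
Step 3: Slack for coalition (2,3): x2+x3 - v23 = 42 - 26 = 16
Step 4: Minimum slack = min(12, -15, 16) = -15, attained by (1,3); coalition (1,3) can block (slack < 0), so the allocation is not in the core

-15


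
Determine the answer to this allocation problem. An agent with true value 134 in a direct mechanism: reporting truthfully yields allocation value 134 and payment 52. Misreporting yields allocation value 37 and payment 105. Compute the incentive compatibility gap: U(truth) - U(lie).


Step 1: U(truth) = value - payment = 134 - 52 = 82
Step 2: U(lie) = allocation - payment = 37 - 105 = -68
Step 3: IC gap = 82 - (-68) = 150

150


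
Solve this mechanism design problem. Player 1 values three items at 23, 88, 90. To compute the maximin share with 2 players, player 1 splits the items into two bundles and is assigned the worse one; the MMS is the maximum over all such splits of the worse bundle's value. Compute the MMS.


Step 1: Item values = 23, 88, 90
Step 2: Enumerate all 2-bundle partitions and take the smaller bundle:
  Partition 1: {23} vs {88,90} -> bundles 23, 178; min = 23
  Partition 2: {88} vs {23,90} -> bundles 88, 113; min = 88
  Partition 3: {90} vs {23,88} -> bundles 90, 111; min = 90
Step 3: MMS = max(23, 88, 90) = 90

90


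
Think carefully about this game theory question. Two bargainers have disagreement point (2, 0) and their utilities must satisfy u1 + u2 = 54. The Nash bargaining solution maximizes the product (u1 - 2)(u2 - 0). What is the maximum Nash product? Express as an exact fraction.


Step 1: The Nash solution splits surplus symmetrically above the disagreement point
Step 2: u1 = (total + d1 - d2)/2 = (54 + 2 - 0)/2 = 28
Step 3: u2 = (total - d1 + d2)/2 = (54 - 2 + 0)/2 = 26
Step 4: Nash product = (28 - 2) * (26 - 0)
Step 5: = 26 * 26 = 676

676


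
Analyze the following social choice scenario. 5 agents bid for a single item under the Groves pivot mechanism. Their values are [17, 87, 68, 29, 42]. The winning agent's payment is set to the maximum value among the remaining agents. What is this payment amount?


Step 1: The efficient winner is agent 1 with value 87
Step 2: Other agents' values: [17, 68, 29, 42]
Step 3: Pivot payment = max(others) = 68
Step 4: The winner pays 68

68


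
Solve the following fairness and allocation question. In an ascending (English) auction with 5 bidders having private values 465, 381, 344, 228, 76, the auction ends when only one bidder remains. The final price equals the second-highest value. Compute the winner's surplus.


Step 1: Identify the highest value: 465
Step 2: Identify the second-highest value: 381
Step 3: The final price = second-highest value = 381
Step 4: Surplus = 465 - 381 = 84

84


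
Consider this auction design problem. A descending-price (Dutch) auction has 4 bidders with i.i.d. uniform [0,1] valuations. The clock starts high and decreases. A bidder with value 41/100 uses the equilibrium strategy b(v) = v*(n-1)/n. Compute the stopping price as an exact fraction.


Step 1: Dutch auctions are strategically equivalent to first-price auctions
Step 2: The equilibrium bid is b(v) = v*(n-1)/n
Step 3: b = 41/100 * 3/4
Step 4: b = 123/400

123/400


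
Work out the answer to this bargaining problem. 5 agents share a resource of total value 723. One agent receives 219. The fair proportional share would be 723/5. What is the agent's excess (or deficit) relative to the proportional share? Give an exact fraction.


Step 1: Proportional share = 723/5
Step 2: Agent's actual allocation = 219
Step 3: Excess = 219 - 723/5 = 372/5

372/5


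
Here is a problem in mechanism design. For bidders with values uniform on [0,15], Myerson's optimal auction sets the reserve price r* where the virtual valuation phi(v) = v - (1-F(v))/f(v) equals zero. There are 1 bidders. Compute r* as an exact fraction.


Step 1: For U[0,15], F(v) = v/15 and f(v) = 1/15
Step 2: phi(v) = v - (1 - v/15)/(1/15) = v - (15 - v) = 2v - 15
Step 3: Set phi(r*) = 0: 2r* - 15 = 0
Step 4: r* = 15/2 (the number of bidders n = 1 does not enter)

15/2


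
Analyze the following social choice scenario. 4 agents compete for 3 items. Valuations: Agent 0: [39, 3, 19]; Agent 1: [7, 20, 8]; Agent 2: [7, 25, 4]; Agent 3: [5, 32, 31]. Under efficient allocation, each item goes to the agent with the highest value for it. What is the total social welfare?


Step 1: For each item, find the maximum value among all agents.
Step 2: Item 0 -> Agent 0 (value 39)
Step 3: Item 1 -> Agent 3 (value 32)
Step 4: Item 2 -> Agent 3 (value 31)
Step 5: Total welfare = 39 + 32 + 31 = 102

102


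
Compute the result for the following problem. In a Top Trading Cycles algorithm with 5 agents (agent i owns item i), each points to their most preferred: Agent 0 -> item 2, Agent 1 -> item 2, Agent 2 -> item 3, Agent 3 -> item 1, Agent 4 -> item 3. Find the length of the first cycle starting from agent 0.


Step 1: Trace the pointer graph from agent 0: 0 -> 2 -> 3 -> 1 -> 2
Step 2: A cycle is detected when we revisit agent 2
Step 3: The cycle is: 2 -> 3 -> 1 -> 2
Step 4: Cycle length = 3

3


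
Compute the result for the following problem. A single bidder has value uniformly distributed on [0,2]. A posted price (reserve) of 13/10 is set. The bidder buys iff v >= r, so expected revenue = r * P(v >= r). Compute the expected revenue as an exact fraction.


Step 1: Posted price r = 13/10, value support [0,2]
Step 2: P(v >= r) = (2 - 13/10)/2 = 7/20
Step 3: Expected revenue = r * P(v >= r) = 13/10 * 7/20
Step 4: Revenue = 91/200

91/200


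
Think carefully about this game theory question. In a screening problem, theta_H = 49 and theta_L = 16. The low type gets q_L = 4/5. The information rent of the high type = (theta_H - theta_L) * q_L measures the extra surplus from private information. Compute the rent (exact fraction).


Step 1: theta_H - theta_L = 49 - 16 = 33
Step 2: Information rent = (theta_H - theta_L) * q_L
Step 3: = 33 * 4/5
Step 4: = 132/5

132/5


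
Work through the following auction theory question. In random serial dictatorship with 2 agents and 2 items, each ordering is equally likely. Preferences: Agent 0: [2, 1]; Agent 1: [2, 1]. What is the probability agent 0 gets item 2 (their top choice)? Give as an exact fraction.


Step 1: Agent 0 wants item 2
Step 2: There are 2 possible orderings of agents
Step 3: In 1 orderings, agent 0 gets item 2
Step 4: Probability = 1/2

1/2


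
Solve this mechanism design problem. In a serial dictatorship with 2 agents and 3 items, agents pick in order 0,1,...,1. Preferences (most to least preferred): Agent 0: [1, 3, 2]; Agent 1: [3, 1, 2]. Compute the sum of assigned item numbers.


Step 1: Agent 0 picks item 1
Step 2: Agent 1 picks item 3
Step 3: Sum = 1 + 3 = 4

4


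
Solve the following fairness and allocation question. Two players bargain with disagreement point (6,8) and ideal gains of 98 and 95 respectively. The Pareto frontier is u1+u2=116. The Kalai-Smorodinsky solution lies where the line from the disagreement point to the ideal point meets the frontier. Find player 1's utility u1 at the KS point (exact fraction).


Step 1: At the KS point, (u1-d1)/r1 = (u2-d2)/r2 = t and u1+u2 = 116
Step 2: u1 = d1 + r1*t and u2 = d2 + r2*t, so (d1 + r1*t) + (d2 + r2*t) = 116
Step 3: t = (116 - 6 - 8)/(98 + 95) = 102/193
Step 4: u1 = d1 + r1*t = 6 + 98 * 102/193 = 11154/193
Step 5: (Check: u2 = d2 + r2*t = 11234/193; u1+u2 = 11154/193 + 11234/193 = 116, on the frontier.)

11154/193


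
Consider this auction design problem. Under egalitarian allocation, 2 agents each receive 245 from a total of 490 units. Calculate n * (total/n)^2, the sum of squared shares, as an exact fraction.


Step 1: Each agent's share = 490/2 = 245
Step 2: Square of each share = (245)^2 = 60025
Step 3: Sum of squares = 2 * 60025 = 120050

120050


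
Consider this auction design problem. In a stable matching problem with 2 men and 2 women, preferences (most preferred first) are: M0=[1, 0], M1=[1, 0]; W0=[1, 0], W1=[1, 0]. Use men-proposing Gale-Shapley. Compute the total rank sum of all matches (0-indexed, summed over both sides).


Step 1: Run Gale-Shapley (men propose, women hold best offer):
  M0 proposes to W1; she accepts
  M1 proposes to W1; she switches from M0
  M0 proposes to W0; she accepts
Step 2: Final matching: W0-M0, W1-M1
Step 3: 0-indexed ranks (man's rank of his match, then woman's): 1 + 1 + 0 + 0
Step 4: Total rank sum = 2

2


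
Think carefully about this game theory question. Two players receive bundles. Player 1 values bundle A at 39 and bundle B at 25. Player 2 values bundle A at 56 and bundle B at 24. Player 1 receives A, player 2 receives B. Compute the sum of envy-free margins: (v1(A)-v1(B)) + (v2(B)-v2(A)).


Step 1: Player 1's margin = v1(A) - v1(B) = 39 - 25 = 14
Step 2: Player 2's margin = v2(B) - v2(A) = 24 - 56 = -32
Step 3: Total margin = 14 + -32 = -18

-18


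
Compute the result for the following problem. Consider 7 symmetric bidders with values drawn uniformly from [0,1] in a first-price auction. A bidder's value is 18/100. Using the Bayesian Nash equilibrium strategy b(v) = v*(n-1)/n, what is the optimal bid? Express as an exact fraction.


Step 1: The symmetric BNE bidding function is b(v) = v * (n-1) / n
Step 2: Substitute v = 9/50 and n = 7
Step 3: b = 9/50 * 6/7
Step 4: b = 27/175

27/175


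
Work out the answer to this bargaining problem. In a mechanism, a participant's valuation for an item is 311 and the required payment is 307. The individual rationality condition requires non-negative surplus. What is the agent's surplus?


Step 1: Surplus = value - payment = 311 - 307 = 4
Step 2: IR is satisfied (surplus >= 0)

4


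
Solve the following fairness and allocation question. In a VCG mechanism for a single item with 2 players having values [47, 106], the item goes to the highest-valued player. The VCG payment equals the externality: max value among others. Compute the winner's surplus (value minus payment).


Step 1: The winner is the agent with the highest value: agent 1 with value 106
Step 2: Values of other agents: [47]
Step 3: VCG payment = max of others' values = 47
Step 4: Surplus = 106 - 47 = 59

59


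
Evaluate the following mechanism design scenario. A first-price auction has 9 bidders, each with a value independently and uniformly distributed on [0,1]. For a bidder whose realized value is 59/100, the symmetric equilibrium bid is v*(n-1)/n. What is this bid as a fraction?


Step 1: The symmetric BNE bidding function is b(v) = v * (n-1) / n
Step 2: Substitute v = 59/100 and n = 9
Step 3: b = 59/100 * 8/9
Step 4: b = 118/225

118/225


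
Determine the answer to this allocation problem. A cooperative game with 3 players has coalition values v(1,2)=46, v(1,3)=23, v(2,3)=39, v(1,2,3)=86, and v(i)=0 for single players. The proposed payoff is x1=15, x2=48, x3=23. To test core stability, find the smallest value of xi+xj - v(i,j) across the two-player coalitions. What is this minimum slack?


Step 1: Slack for coalition (1,2): x1+x2 - v12 = 63 - 46 = 17
Step 2: Slack for coalition (1,3): x1+x3 - v13 = 38 - 23 = 15
Step 3: Slack for coalition (2,3): x2+x3 - v23 = 71 - 39 = 32
Step 4: Minimum slack = min(17, 15, 32) = 15, attained by (1,3); no pair can gain by deviating, so the allocation is in the core

15


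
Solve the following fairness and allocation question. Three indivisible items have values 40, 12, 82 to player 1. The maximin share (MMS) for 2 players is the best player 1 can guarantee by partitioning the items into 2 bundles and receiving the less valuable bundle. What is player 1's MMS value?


Step 1: Item values = 40, 12, 82
Step 2: Enumerate all 2-bundle partitions and take the smaller bundle:
  Partition 1: {40} vs {12,82} -> bundles 40, 94; min = 40
  Partition 2: {12} vs {40,82} -> bundles 12, 122; min = 12
  Partition 3: {82} vs {40,12} -> bundles 82, 52; min = 52
Step 3: MMS = max(40, 12, 52) = 52

52


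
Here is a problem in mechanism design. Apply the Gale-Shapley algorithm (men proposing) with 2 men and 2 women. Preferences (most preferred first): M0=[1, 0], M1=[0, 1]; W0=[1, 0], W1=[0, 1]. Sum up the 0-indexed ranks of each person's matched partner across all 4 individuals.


Step 1: Run Gale-Shapley (men propose, women hold best offer):
  M0 proposes to W1; she accepts
  M1 proposes to W0; she accepts
Step 2: Final matching: W0-M1, W1-M0
Step 3: 0-indexed ranks (man's rank of his match, then woman's): 0 + 0 + 0 + 0
Step 4: Total rank sum = 0

0


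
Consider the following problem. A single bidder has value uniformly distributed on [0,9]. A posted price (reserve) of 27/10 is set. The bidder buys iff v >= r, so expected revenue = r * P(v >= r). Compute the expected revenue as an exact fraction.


Step 1: Posted price r = 27/10, value support [0,9]
Step 2: P(v >= r) = (9 - 27/10)/9 = 7/10
Step 3: Expected revenue = r * P(v >= r) = 27/10 * 7/10
Step 4: Revenue = 189/100

189/100


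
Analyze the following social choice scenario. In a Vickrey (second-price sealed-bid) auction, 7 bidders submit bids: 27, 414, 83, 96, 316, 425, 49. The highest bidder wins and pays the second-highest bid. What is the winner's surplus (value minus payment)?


Step 1: Sort bids in descending order: 425, 414, 316, 96, 83, 49, 27
Step 2: The winning bid is the highest: 425
Step 3: The payment equals the second-highest bid: 414
Step 4: Surplus = winner's bid - payment = 425 - 414 = 11

11


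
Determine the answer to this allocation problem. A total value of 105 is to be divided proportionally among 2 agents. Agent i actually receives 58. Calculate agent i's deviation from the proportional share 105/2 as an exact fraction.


Step 1: Proportional share = 105/2
Step 2: Agent's actual allocation = 58
Step 3: Excess = 58 - 105/2 = 11/2

11/2


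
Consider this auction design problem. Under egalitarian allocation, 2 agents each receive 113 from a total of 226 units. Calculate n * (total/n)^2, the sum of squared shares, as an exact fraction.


Step 1: Each agent's share = 226/2 = 113
Step 2: Square of each share = (113)^2 = 12769
Step 3: Sum of squares = 2 * 12769 = 25538

25538


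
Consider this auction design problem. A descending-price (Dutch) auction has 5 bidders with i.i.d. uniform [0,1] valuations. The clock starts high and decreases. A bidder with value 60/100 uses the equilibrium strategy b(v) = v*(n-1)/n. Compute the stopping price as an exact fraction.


Step 1: Dutch auctions are strategically equivalent to first-price auctions
Step 2: The equilibrium bid is b(v) = v*(n-1)/n
Step 3: b = 3/5 * 4/5
Step 4: b = 12/25

12/25


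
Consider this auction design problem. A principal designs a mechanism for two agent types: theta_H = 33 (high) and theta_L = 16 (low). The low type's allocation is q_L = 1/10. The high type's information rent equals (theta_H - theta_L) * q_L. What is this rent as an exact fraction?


Step 1: theta_H - theta_L = 33 - 16 = 17
Step 2: Information rent = (theta_H - theta_L) * q_L
Step 3: = 17 * 1/10
Step 4: = 17/10

17/10


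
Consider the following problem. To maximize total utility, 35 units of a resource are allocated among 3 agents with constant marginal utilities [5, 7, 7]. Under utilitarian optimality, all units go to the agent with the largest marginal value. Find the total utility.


Step 1: The marginal utilities are [5, 7, 7]
Step 2: The highest marginal utility is 7
Step 3: All 35 units go to that agent
Step 4: Total utility = 7 * 35 = 245

245


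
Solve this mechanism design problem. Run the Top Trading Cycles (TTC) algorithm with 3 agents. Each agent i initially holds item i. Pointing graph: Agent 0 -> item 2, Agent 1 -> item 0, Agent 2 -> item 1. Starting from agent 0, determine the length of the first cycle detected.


Step 1: Trace the pointer graph from agent 0: 0 -> 2 -> 1 -> 0
Step 2: A cycle is detected when we revisit agent 0
Step 3: The cycle is: 0 -> 2 -> 1 -> 0
Step 4: Cycle length = 3

3


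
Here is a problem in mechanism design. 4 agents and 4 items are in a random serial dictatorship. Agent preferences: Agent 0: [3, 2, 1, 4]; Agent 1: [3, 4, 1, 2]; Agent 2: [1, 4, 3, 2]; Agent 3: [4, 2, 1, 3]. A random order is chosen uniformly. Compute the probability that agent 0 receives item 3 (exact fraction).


Step 1: Agent 0 wants item 3
Step 2: There are 24 possible orderings of agents
Step 3: In 12 orderings, agent 0 gets item 3
Step 4: Probability = 12/24 = 1/2

1/2


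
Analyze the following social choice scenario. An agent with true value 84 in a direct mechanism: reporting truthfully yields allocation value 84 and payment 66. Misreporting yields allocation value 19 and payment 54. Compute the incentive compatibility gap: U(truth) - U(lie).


Step 1: U(truth) = value - payment = 84 - 66 = 18
Step 2: U(lie) = allocation - payment = 19 - 54 = -35
Step 3: IC gap = 18 - (-35) = 53

53


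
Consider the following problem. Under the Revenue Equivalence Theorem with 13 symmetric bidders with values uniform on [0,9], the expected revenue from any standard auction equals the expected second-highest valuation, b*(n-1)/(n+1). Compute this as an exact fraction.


Step 1: By Revenue Equivalence, expected revenue = b*(n-1)/(n+1)
Step 2: Substituting n = 13, b = 9
Step 3: Revenue = 9*(13-1)/(13+1) = 9*12/14
Step 4: Revenue = 108/14 = 54/7

54/7


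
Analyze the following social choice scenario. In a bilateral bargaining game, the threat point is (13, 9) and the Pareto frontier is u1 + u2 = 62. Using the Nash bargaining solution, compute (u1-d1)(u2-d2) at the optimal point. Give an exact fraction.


Step 1: The Nash solution splits surplus symmetrically above the disagreement point
Step 2: u1 = (total + d1 - d2)/2 = (62 + 13 - 9)/2 = 33
Step 3: u2 = (total - d1 + d2)/2 = (62 - 13 + 9)/2 = 29
Step 4: Nash product = (33 - 13) * (29 - 9)
Step 5: = 20 * 20 = 400

400


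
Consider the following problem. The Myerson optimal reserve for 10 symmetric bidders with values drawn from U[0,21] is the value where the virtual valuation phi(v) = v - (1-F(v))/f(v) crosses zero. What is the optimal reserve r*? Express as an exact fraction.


Step 1: For U[0,21], F(v) = v/21 and f(v) = 1/21
Step 2: phi(v) = v - (1 - v/21)/(1/21) = v - (21 - v) = 2v - 21
Step 3: Set phi(r*) = 0: 2r* - 21 = 0
Step 4: r* = 21/2 (the number of bidders n = 10 does not enter)

21/2


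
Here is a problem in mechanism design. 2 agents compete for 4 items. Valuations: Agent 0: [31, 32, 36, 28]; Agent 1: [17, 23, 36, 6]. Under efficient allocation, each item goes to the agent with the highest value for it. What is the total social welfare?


Step 1: For each item, find the maximum value among all agents.
Step 2: Item 0 -> Agent 0 (value 31)
Step 3: Item 1 -> Agent 0 (value 32)
Step 4: Item 2 -> Agent 0 (value 36)
Step 5: Item 3 -> Agent 0 (value 28)
Step 6: Total welfare = 31 + 32 + 36 + 28 = 127

127
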